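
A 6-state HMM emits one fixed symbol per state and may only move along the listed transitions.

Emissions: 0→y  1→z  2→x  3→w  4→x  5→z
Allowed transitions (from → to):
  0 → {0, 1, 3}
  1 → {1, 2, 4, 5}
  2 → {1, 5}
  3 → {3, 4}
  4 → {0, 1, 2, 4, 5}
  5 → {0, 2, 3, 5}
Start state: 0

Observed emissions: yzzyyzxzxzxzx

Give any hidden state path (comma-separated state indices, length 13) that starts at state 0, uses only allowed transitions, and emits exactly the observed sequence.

0,1,5,0,0,1,2,5,2,5,2,5,2

  [0] y  {0}  => 0  start
  [1] z  {1,5}  => 1  0->1 ok
  [2] z  {1,5}  => 5  1->5 ok
  [3] y  {0}  => 0  5->0 ok
  [4] y  {0}  => 0  0->0 ok
  [5] z  {1,5}  => 1  0->1 ok
  [6] x  {2,4}  => 2  1->2 ok
  [7] z  {1,5}  => 5  2->5 ok
  [8] x  {2,4}  => 2  5->2 ok
  [9] z  {1,5}  => 5  2->5 ok
  [10] x  {2,4}  => 2  5->2 ok
  [11] z  {1,5}  => 5  2->5 ok
  [12] x  {2,4}  => 2  5->2 ok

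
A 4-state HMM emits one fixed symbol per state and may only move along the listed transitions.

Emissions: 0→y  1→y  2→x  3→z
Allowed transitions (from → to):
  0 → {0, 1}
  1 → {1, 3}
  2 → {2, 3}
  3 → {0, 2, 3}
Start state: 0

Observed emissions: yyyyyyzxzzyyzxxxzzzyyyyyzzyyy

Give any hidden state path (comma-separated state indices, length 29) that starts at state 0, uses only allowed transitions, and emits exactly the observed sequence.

0,0,0,0,0,1,3,2,3,3,0,1,3,2,2,2,3,3,3,0,0,1,1,1,3,3,0,1,1

  t0 'y' -> {0,1}, take 0 (start)
  t1 'y' -> {0,1}, take 0 (0->0 ok)
  t2 'y' -> {0,1}, take 0 (0->0 ok)
  t3 'y' -> {0,1}, take 0 (0->0 ok)
  t4 'y' -> {0,1}, take 0 (0->0 ok)
  t5 'y' -> {0,1}, take 1 (0->1 ok)
  t6 'z' -> {3}, take 3 (1->3 ok)
  t7 'x' -> {2}, take 2 (3->2 ok)
  t8 'z' -> {3}, take 3 (2->3 ok)
  t9 'z' -> {3}, take 3 (3->3 ok)
  t10 'y' -> {0,1}, take 0 (3->0 ok)
  t11 'y' -> {0,1}, take 1 (0->1 ok)
  t12 'z' -> {3}, take 3 (1->3 ok)
  t13 'x' -> {2}, take 2 (3->2 ok)
  t14 'x' -> {2}, take 2 (2->2 ok)
  t15 'x' -> {2}, take 2 (2->2 ok)
  t16 'z' -> {3}, take 3 (2->3 ok)
  t17 'z' -> {3}, take 3 (3->3 ok)
  t18 'z' -> {3}, take 3 (3->3 ok)
  t19 'y' -> {0,1}, take 0 (3->0 ok)
  t20 'y' -> {0,1}, take 0 (0->0 ok)
  t21 'y' -> {0,1}, take 1 (0->1 ok)
  t22 'y' -> {0,1}, take 1 (1->1 ok)
  t23 'y' -> {0,1}, take 1 (1->1 ok)
  t24 'z' -> {3}, take 3 (1->3 ok)
  t25 'z' -> {3}, take 3 (3->3 ok)
  t26 'y' -> {0,1}, take 0 (3->0 ok)
  t27 'y' -> {0,1}, take 1 (0->1 ok)
  t28 'y' -> {0,1}, take 1 (1->1 ok)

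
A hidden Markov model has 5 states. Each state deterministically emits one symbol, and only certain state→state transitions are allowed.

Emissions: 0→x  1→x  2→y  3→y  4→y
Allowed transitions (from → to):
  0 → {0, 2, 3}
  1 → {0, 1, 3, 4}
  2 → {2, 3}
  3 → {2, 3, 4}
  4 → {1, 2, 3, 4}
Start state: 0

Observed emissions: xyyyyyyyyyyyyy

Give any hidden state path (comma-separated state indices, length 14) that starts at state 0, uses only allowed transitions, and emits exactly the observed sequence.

  [0] x  {0,1}  => 0  start
  [1] y  {2,3,4}  => 2  0->2 ok
  [2] y  {2,3,4}  => 2  2->2 ok
  [3] y  {2,3,4}  => 3  2->3 ok
  [4] y  {2,3,4}  => 4  3->4 ok
  [5] y  {2,3,4}  => 2  4->2 ok
  [6] y  {2,3,4}  => 3  2->3 ok
  [7] y  {2,3,4}  => 3  3->3 ok
  [8] y  {2,3,4}  => 3  3->3 ok
  [9] y  {2,3,4}  => 3  3->3 ok
  [10] y  {2,3,4}  => 2  3->2 ok
  [11] y  {2,3,4}  => 3  2->3 ok
  [12] y  {2,3,4}  => 3  3->3 ok
  [13] y  {2,3,4}  => 4  3->4 ok

0,2,2,3,4,2,3,3,3,3,2,3,3,4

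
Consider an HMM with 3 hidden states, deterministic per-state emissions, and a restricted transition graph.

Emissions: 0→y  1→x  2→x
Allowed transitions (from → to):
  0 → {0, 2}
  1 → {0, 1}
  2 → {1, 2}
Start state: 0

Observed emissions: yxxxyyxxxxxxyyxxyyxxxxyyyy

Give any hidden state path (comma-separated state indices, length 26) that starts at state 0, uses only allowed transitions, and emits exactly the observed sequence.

  t0 'y' -> {0}, take 0 (start)
  t1 'x' -> {1,2}, take 2 (0->2 ok)
  t2 'x' -> {1,2}, take 1 (2->1 ok)
  t3 'x' -> {1,2}, take 1 (1->1 ok)
  t4 'y' -> {0}, take 0 (1->0 ok)
  t5 'y' -> {0}, take 0 (0->0 ok)
  t6 'x' -> {1,2}, take 2 (0->2 ok)
  t7 'x' -> {1,2}, take 2 (2->2 ok)
  t8 'x' -> {1,2}, take 2 (2->2 ok)
  t9 'x' -> {1,2}, take 2 (2->2 ok)
  t10 'x' -> {1,2}, take 1 (2->1 ok)
  t11 'x' -> {1,2}, take 1 (1->1 ok)
  t12 'y' -> {0}, take 0 (1->0 ok)
  t13 'y' -> {0}, take 0 (0->0 ok)
  t14 'x' -> {1,2}, take 2 (0->2 ok)
  t15 'x' -> {1,2}, take 1 (2->1 ok)
  t16 'y' -> {0}, take 0 (1->0 ok)
  t17 'y' -> {0}, take 0 (0->0 ok)
  t18 'x' -> {1,2}, take 2 (0->2 ok)
  t19 'x' -> {1,2}, take 2 (2->2 ok)
  t20 'x' -> {1,2}, take 1 (2->1 ok)
  t21 'x' -> {1,2}, take 1 (1->1 ok)
  t22 'y' -> {0}, take 0 (1->0 ok)
  t23 'y' -> {0}, take 0 (0->0 ok)
  t24 'y' -> {0}, take 0 (0->0 ok)
  t25 'y' -> {0}, take 0 (0->0 ok)

0,2,1,1,0,0,2,2,2,2,1,1,0,0,2,1,0,0,2,2,1,1,0,0,0,0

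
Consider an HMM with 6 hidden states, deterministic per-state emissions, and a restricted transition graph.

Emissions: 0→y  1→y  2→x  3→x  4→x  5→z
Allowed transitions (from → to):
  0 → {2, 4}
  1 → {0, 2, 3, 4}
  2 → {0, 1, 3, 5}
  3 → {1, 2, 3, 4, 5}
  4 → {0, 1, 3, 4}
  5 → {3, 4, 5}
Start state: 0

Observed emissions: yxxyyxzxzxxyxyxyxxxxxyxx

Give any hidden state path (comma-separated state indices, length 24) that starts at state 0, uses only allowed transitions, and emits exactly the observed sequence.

  0: obs=y cand={0,1} pick 0 [start]
  1: obs=x cand={2,3,4} pick 4 [0->4 ok]
  2: obs=x cand={2,3,4} pick 3 [4->3 ok]
  3: obs=y cand={0,1} pick 1 [3->1 ok]
  4: obs=y cand={0,1} pick 0 [1->0 ok]
  5: obs=x cand={2,3,4} pick 2 [0->2 ok]
  6: obs=z cand={5} pick 5 [2->5 ok]
  7: obs=x cand={2,3,4} pick 3 [5->3 ok]
  8: obs=z cand={5} pick 5 [3->5 ok]
  9: obs=x cand={2,3,4} pick 4 [5->4 ok]
  10: obs=x cand={2,3,4} pick 4 [4->4 ok]
  11: obs=y cand={0,1} pick 1 [4->1 ok]
  12: obs=x cand={2,3,4} pick 2 [1->2 ok]
  13: obs=y cand={0,1} pick 1 [2->1 ok]
  14: obs=x cand={2,3,4} pick 2 [1->2 ok]
  15: obs=y cand={0,1} pick 0 [2->0 ok]
  16: obs=x cand={2,3,4} pick 4 [0->4 ok]
  17: obs=x cand={2,3,4} pick 4 [4->4 ok]
  18: obs=x cand={2,3,4} pick 4 [4->4 ok]
  19: obs=x cand={2,3,4} pick 3 [4->3 ok]
  20: obs=x cand={2,3,4} pick 2 [3->2 ok]
  21: obs=y cand={0,1} pick 1 [2->1 ok]
  22: obs=x cand={2,3,4} pick 3 [1->3 ok]
  23: obs=x cand={2,3,4} pick 3 [3->3 ok]

0,4,3,1,0,2,5,3,5,4,4,1,2,1,2,0,4,4,4,3,2,1,3,3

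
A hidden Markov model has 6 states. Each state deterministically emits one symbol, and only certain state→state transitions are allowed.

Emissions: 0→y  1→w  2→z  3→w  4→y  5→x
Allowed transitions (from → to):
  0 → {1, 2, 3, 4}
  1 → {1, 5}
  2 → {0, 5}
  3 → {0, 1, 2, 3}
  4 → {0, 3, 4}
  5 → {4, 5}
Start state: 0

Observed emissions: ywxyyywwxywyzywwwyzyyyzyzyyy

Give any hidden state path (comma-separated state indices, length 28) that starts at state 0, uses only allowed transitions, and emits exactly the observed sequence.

  0: obs=y cand={0,4} pick 0 [start]
  1: obs=w cand={1,3} pick 1 [0->1 ok]
  2: obs=x cand={5} pick 5 [1->5 ok]
  3: obs=y cand={0,4} pick 4 [5->4 ok]
  4: obs=y cand={0,4} pick 4 [4->4 ok]
  5: obs=y cand={0,4} pick 0 [4->0 ok]
  6: obs=w cand={1,3} pick 1 [0->1 ok]
  7: obs=w cand={1,3} pick 1 [1->1 ok]
  8: obs=x cand={5} pick 5 [1->5 ok]
  9: obs=y cand={0,4} pick 4 [5->4 ok]
  10: obs=w cand={1,3} pick 3 [4->3 ok]
  11: obs=y cand={0,4} pick 0 [3->0 ok]
  12: obs=z cand={2} pick 2 [0->2 ok]
  13: obs=y cand={0,4} pick 0 [2->0 ok]
  14: obs=w cand={1,3} pick 3 [0->3 ok]
  15: obs=w cand={1,3} pick 3 [3->3 ok]
  16: obs=w cand={1,3} pick 3 [3->3 ok]
  17: obs=y cand={0,4} pick 0 [3->0 ok]
  18: obs=z cand={2} pick 2 [0->2 ok]
  19: obs=y cand={0,4} pick 0 [2->0 ok]
  20: obs=y cand={0,4} pick 4 [0->4 ok]
  21: obs=y cand={0,4} pick 0 [4->0 ok]
  22: obs=z cand={2} pick 2 [0->2 ok]
  23: obs=y cand={0,4} pick 0 [2->0 ok]
  24: obs=z cand={2} pick 2 [0->2 ok]
  25: obs=y cand={0,4} pick 0 [2->0 ok]
  26: obs=y cand={0,4} pick 4 [0->4 ok]
  27: obs=y cand={0,4} pick 4 [4->4 ok]

0,1,5,4,4,0,1,1,5,4,3,0,2,0,3,3,3,0,2,0,4,0,2,0,2,0,4,4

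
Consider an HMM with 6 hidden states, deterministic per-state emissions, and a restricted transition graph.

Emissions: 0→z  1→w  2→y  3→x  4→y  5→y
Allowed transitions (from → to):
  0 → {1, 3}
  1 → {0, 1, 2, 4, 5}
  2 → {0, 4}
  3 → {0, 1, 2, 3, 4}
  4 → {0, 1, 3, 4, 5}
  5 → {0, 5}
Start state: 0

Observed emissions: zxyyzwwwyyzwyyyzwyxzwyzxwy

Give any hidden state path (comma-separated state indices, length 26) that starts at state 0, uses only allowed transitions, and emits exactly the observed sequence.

0,3,4,5,0,1,1,1,5,5,0,1,2,4,5,0,1,4,3,0,1,2,0,3,1,4

  0: obs=z cand={0} pick 0 [start]
  1: obs=x cand={3} pick 3 [0->3 ok]
  2: obs=y cand={2,4,5} pick 4 [3->4 ok]
  3: obs=y cand={2,4,5} pick 5 [4->5 ok]
  4: obs=z cand={0} pick 0 [5->0 ok]
  5: obs=w cand={1} pick 1 [0->1 ok]
  6: obs=w cand={1} pick 1 [1->1 ok]
  7: obs=w cand={1} pick 1 [1->1 ok]
  8: obs=y cand={2,4,5} pick 5 [1->5 ok]
  9: obs=y cand={2,4,5} pick 5 [5->5 ok]
  10: obs=z cand={0} pick 0 [5->0 ok]
  11: obs=w cand={1} pick 1 [0->1 ok]
  12: obs=y cand={2,4,5} pick 2 [1->2 ok]
  13: obs=y cand={2,4,5} pick 4 [2->4 ok]
  14: obs=y cand={2,4,5} pick 5 [4->5 ok]
  15: obs=z cand={0} pick 0 [5->0 ok]
  16: obs=w cand={1} pick 1 [0->1 ok]
  17: obs=y cand={2,4,5} pick 4 [1->4 ok]
  18: obs=x cand={3} pick 3 [4->3 ok]
  19: obs=z cand={0} pick 0 [3->0 ok]
  20: obs=w cand={1} pick 1 [0->1 ok]
  21: obs=y cand={2,4,5} pick 2 [1->2 ok]
  22: obs=z cand={0} pick 0 [2->0 ok]
  23: obs=x cand={3} pick 3 [0->3 ok]
  24: obs=w cand={1} pick 1 [3->1 ok]
  25: obs=y cand={2,4,5} pick 4 [1->4 ok]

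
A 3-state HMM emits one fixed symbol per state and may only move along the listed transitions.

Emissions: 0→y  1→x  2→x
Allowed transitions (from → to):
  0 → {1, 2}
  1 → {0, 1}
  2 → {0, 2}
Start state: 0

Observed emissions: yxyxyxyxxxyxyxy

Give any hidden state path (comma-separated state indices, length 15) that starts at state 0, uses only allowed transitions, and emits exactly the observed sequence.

0,1,0,1,0,2,0,1,1,1,0,2,0,2,0

  [0] y  {0}  => 0  start
  [1] x  {1,2}  => 1  0->1 ok
  [2] y  {0}  => 0  1->0 ok
  [3] x  {1,2}  => 1  0->1 ok
  [4] y  {0}  => 0  1->0 ok
  [5] x  {1,2}  => 2  0->2 ok
  [6] y  {0}  => 0  2->0 ok
  [7] x  {1,2}  => 1  0->1 ok
  [8] x  {1,2}  => 1  1->1 ok
  [9] x  {1,2}  => 1  1->1 ok
  [10] y  {0}  => 0  1->0 ok
  [11] x  {1,2}  => 2  0->2 ok
  [12] y  {0}  => 0  2->0 ok
  [13] x  {1,2}  => 2  0->2 ok
  [14] y  {0}  => 0  2->0 ok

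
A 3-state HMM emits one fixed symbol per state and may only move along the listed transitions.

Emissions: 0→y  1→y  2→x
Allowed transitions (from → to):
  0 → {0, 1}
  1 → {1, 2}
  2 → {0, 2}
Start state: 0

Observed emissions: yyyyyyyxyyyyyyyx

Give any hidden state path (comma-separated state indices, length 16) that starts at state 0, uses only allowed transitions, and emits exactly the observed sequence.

  pos 0: y in {0,1}, choose 0; start
  pos 1: y in {0,1}, choose 0; 0->0 ok
  pos 2: y in {0,1}, choose 0; 0->0 ok
  pos 3: y in {0,1}, choose 0; 0->0 ok
  pos 4: y in {0,1}, choose 1; 0->1 ok
  pos 5: y in {0,1}, choose 1; 1->1 ok
  pos 6: y in {0,1}, choose 1; 1->1 ok
  pos 7: x in {2}, choose 2; 1->2 ok
  pos 8: y in {0,1}, choose 0; 2->0 ok
  pos 9: y in {0,1}, choose 0; 0->0 ok
  pos 10: y in {0,1}, choose 0; 0->0 ok
  pos 11: y in {0,1}, choose 0; 0->0 ok
  pos 12: y in {0,1}, choose 1; 0->1 ok
  pos 13: y in {0,1}, choose 1; 1->1 ok
  pos 14: y in {0,1}, choose 1; 1->1 ok
  pos 15: x in {2}, choose 2; 1->2 ok

0,0,0,0,1,1,1,2,0,0,0,0,1,1,1,2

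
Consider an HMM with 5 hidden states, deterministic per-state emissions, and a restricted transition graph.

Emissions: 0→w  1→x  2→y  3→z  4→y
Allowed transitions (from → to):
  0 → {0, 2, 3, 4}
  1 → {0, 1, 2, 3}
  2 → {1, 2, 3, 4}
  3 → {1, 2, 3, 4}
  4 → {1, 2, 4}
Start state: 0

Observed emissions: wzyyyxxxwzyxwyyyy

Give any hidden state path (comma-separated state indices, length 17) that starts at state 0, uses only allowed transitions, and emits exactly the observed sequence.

  [0] w  {0}  => 0  start
  [1] z  {3}  => 3  0->3 ok
  [2] y  {2,4}  => 4  3->4 ok
  [3] y  {2,4}  => 4  4->4 ok
  [4] y  {2,4}  => 2  4->2 ok
  [5] x  {1}  => 1  2->1 ok
  [6] x  {1}  => 1  1->1 ok
  [7] x  {1}  => 1  1->1 ok
  [8] w  {0}  => 0  1->0 ok
  [9] z  {3}  => 3  0->3 ok
  [10] y  {2,4}  => 4  3->4 ok
  [11] x  {1}  => 1  4->1 ok
  [12] w  {0}  => 0  1->0 ok
  [13] y  {2,4}  => 4  0->4 ok
  [14] y  {2,4}  => 4  4->4 ok
  [15] y  {2,4}  => 2  4->2 ok
  [16] y  {2,4}  => 4  2->4 ok

0,3,4,4,2,1,1,1,0,3,4,1,0,4,4,2,4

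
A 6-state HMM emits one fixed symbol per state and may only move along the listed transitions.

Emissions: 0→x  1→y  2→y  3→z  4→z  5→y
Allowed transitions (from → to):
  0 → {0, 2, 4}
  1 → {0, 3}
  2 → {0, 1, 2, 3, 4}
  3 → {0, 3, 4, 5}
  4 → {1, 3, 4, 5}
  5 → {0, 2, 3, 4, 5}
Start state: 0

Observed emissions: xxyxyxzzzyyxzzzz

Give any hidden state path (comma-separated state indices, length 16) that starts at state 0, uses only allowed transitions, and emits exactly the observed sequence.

  0: obs=x cand={0} pick 0 [start]
  1: obs=x cand={0} pick 0 [0->0 ok]
  2: obs=y cand={1,2,5} pick 2 [0->2 ok]
  3: obs=x cand={0} pick 0 [2->0 ok]
  4: obs=y cand={1,2,5} pick 2 [0->2 ok]
  5: obs=x cand={0} pick 0 [2->0 ok]
  6: obs=z cand={3,4} pick 4 [0->4 ok]
  7: obs=z cand={3,4} pick 4 [4->4 ok]
  8: obs=z cand={3,4} pick 3 [4->3 ok]
  9: obs=y cand={1,2,5} pick 5 [3->5 ok]
  10: obs=y cand={1,2,5} pick 2 [5->2 ok]
  11: obs=x cand={0} pick 0 [2->0 ok]
  12: obs=z cand={3,4} pick 4 [0->4 ok]
  13: obs=z cand={3,4} pick 4 [4->4 ok]
  14: obs=z cand={3,4} pick 4 [4->4 ok]
  15: obs=z cand={3,4} pick 4 [4->4 ok]

0,0,2,0,2,0,4,4,3,5,2,0,4,4,4,4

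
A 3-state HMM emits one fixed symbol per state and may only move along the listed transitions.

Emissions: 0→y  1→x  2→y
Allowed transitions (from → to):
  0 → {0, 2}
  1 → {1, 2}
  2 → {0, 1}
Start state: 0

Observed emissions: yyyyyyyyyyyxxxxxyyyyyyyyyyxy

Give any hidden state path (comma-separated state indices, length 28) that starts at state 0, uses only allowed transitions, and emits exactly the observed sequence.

  pos 0: y in {0,2}, choose 0; start
  pos 1: y in {0,2}, choose 2; 0->2 ok
  pos 2: y in {0,2}, choose 0; 2->0 ok
  pos 3: y in {0,2}, choose 0; 0->0 ok
  pos 4: y in {0,2}, choose 0; 0->0 ok
  pos 5: y in {0,2}, choose 2; 0->2 ok
  pos 6: y in {0,2}, choose 0; 2->0 ok
  pos 7: y in {0,2}, choose 0; 0->0 ok
  pos 8: y in {0,2}, choose 2; 0->2 ok
  pos 9: y in {0,2}, choose 0; 2->0 ok
  pos 10: y in {0,2}, choose 2; 0->2 ok
  pos 11: x in {1}, choose 1; 2->1 ok
  pos 12: x in {1}, choose 1; 1->1 ok
  pos 13: x in {1}, choose 1; 1->1 ok
  pos 14: x in {1}, choose 1; 1->1 ok
  pos 15: x in {1}, choose 1; 1->1 ok
  pos 16: y in {0,2}, choose 2; 1->2 ok
  pos 17: y in {0,2}, choose 0; 2->0 ok
  pos 18: y in {0,2}, choose 0; 0->0 ok
  pos 19: y in {0,2}, choose 0; 0->0 ok
  pos 20: y in {0,2}, choose 0; 0->0 ok
  pos 21: y in {0,2}, choose 0; 0->0 ok
  pos 22: y in {0,2}, choose 0; 0->0 ok
  pos 23: y in {0,2}, choose 2; 0->2 ok
  pos 24: y in {0,2}, choose 0; 2->0 ok
  pos 25: y in {0,2}, choose 2; 0->2 ok
  pos 26: x in {1}, choose 1; 2->1 ok
  pos 27: y in {0,2}, choose 2; 1->2 ok

0,2,0,0,0,2,0,0,2,0,2,1,1,1,1,1,2,0,0,0,0,0,0,2,0,2,1,2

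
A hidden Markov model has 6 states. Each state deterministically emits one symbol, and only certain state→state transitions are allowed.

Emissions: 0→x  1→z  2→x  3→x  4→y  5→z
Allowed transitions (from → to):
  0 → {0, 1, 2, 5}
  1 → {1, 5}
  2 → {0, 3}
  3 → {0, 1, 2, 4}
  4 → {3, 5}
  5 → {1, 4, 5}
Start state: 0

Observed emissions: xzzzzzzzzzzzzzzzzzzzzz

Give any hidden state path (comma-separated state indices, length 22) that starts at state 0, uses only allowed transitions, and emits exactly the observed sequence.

0,5,5,1,5,5,1,1,5,1,5,1,5,1,5,5,5,1,1,1,1,1

  t0 'x' -> {0,2,3}, take 0 (start)
  t1 'z' -> {1,5}, take 5 (0->5 ok)
  t2 'z' -> {1,5}, take 5 (5->5 ok)
  t3 'z' -> {1,5}, take 1 (5->1 ok)
  t4 'z' -> {1,5}, take 5 (1->5 ok)
  t5 'z' -> {1,5}, take 5 (5->5 ok)
  t6 'z' -> {1,5}, take 1 (5->1 ok)
  t7 'z' -> {1,5}, take 1 (1->1 ok)
  t8 'z' -> {1,5}, take 5 (1->5 ok)
  t9 'z' -> {1,5}, take 1 (5->1 ok)
  t10 'z' -> {1,5}, take 5 (1->5 ok)
  t11 'z' -> {1,5}, take 1 (5->1 ok)
  t12 'z' -> {1,5}, take 5 (1->5 ok)
  t13 'z' -> {1,5}, take 1 (5->1 ok)
  t14 'z' -> {1,5}, take 5 (1->5 ok)
  t15 'z' -> {1,5}, take 5 (5->5 ok)
  t16 'z' -> {1,5}, take 5 (5->5 ok)
  t17 'z' -> {1,5}, take 1 (5->1 ok)
  t18 'z' -> {1,5}, take 1 (1->1 ok)
  t19 'z' -> {1,5}, take 1 (1->1 ok)
  t20 'z' -> {1,5}, take 1 (1->1 ok)
  t21 'z' -> {1,5}, take 1 (1->1 ok)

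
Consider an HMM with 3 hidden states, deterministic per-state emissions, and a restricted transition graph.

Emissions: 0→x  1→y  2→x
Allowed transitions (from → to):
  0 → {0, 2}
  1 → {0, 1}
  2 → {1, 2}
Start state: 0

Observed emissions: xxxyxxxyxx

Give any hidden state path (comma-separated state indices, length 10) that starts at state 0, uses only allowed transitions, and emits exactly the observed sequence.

0,0,2,1,0,2,2,1,0,0

  pos 0: x in {0,2}, choose 0; start
  pos 1: x in {0,2}, choose 0; 0->0 ok
  pos 2: x in {0,2}, choose 2; 0->2 ok
  pos 3: y in {1}, choose 1; 2->1 ok
  pos 4: x in {0,2}, choose 0; 1->0 ok
  pos 5: x in {0,2}, choose 2; 0->2 ok
  pos 6: x in {0,2}, choose 2; 2->2 ok
  pos 7: y in {1}, choose 1; 2->1 ok
  pos 8: x in {0,2}, choose 0; 1->0 ok
  pos 9: x in {0,2}, choose 0; 0->0 ok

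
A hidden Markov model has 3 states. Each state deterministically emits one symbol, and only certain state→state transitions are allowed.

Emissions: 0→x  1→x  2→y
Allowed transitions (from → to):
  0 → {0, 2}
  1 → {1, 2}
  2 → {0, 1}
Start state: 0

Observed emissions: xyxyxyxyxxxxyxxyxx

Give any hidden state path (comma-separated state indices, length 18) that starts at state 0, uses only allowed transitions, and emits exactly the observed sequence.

  [0] x  {0,1}  => 0  start
  [1] y  {2}  => 2  0->2 ok
  [2] x  {0,1}  => 1  2->1 ok
  [3] y  {2}  => 2  1->2 ok
  [4] x  {0,1}  => 0  2->0 ok
  [5] y  {2}  => 2  0->2 ok
  [6] x  {0,1}  => 1  2->1 ok
  [7] y  {2}  => 2  1->2 ok
  [8] x  {0,1}  => 1  2->1 ok
  [9] x  {0,1}  => 1  1->1 ok
  [10] x  {0,1}  => 1  1->1 ok
  [11] x  {0,1}  => 1  1->1 ok
  [12] y  {2}  => 2  1->2 ok
  [13] x  {0,1}  => 0  2->0 ok
  [14] x  {0,1}  => 0  0->0 ok
  [15] y  {2}  => 2  0->2 ok
  [16] x  {0,1}  => 1  2->1 ok
  [17] x  {0,1}  => 1  1->1 ok

0,2,1,2,0,2,1,2,1,1,1,1,2,0,0,2,1,1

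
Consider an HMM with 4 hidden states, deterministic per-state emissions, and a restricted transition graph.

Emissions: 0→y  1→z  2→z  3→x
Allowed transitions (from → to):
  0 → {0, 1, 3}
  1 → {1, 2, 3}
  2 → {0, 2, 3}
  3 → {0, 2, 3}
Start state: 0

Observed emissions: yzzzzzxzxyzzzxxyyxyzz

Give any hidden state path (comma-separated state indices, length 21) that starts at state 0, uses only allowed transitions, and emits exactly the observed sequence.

0,1,1,1,1,2,3,2,3,0,1,1,2,3,3,0,0,3,0,1,1

  0: obs=y cand={0} pick 0 [start]
  1: obs=z cand={1,2} pick 1 [0->1 ok]
  2: obs=z cand={1,2} pick 1 [1->1 ok]
  3: obs=z cand={1,2} pick 1 [1->1 ok]
  4: obs=z cand={1,2} pick 1 [1->1 ok]
  5: obs=z cand={1,2} pick 2 [1->2 ok]
  6: obs=x cand={3} pick 3 [2->3 ok]
  7: obs=z cand={1,2} pick 2 [3->2 ok]
  8: obs=x cand={3} pick 3 [2->3 ok]
  9: obs=y cand={0} pick 0 [3->0 ok]
  10: obs=z cand={1,2} pick 1 [0->1 ok]
  11: obs=z cand={1,2} pick 1 [1->1 ok]
  12: obs=z cand={1,2} pick 2 [1->2 ok]
  13: obs=x cand={3} pick 3 [2->3 ok]
  14: obs=x cand={3} pick 3 [3->3 ok]
  15: obs=y cand={0} pick 0 [3->0 ok]
  16: obs=y cand={0} pick 0 [0->0 ok]
  17: obs=x cand={3} pick 3 [0->3 ok]
  18: obs=y cand={0} pick 0 [3->0 ok]
  19: obs=z cand={1,2} pick 1 [0->1 ok]
  20: obs=z cand={1,2} pick 1 [1->1 ok]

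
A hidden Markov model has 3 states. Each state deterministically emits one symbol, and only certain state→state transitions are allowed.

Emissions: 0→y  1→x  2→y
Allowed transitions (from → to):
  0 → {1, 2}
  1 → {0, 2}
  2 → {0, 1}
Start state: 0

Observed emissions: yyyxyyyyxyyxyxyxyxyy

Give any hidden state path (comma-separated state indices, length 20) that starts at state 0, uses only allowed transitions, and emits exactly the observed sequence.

  pos 0: y in {0,2}, choose 0; start
  pos 1: y in {0,2}, choose 2; 0->2 ok
  pos 2: y in {0,2}, choose 0; 2->0 ok
  pos 3: x in {1}, choose 1; 0->1 ok
  pos 4: y in {0,2}, choose 2; 1->2 ok
  pos 5: y in {0,2}, choose 0; 2->0 ok
  pos 6: y in {0,2}, choose 2; 0->2 ok
  pos 7: y in {0,2}, choose 0; 2->0 ok
  pos 8: x in {1}, choose 1; 0->1 ok
  pos 9: y in {0,2}, choose 2; 1->2 ok
  pos 10: y in {0,2}, choose 0; 2->0 ok
  pos 11: x in {1}, choose 1; 0->1 ok
  pos 12: y in {0,2}, choose 2; 1->2 ok
  pos 13: x in {1}, choose 1; 2->1 ok
  pos 14: y in {0,2}, choose 2; 1->2 ok
  pos 15: x in {1}, choose 1; 2->1 ok
  pos 16: y in {0,2}, choose 0; 1->0 ok
  pos 17: x in {1}, choose 1; 0->1 ok
  pos 18: y in {0,2}, choose 2; 1->2 ok
  pos 19: y in {0,2}, choose 0; 2->0 ok

0,2,0,1,2,0,2,0,1,2,0,1,2,1,2,1,0,1,2,0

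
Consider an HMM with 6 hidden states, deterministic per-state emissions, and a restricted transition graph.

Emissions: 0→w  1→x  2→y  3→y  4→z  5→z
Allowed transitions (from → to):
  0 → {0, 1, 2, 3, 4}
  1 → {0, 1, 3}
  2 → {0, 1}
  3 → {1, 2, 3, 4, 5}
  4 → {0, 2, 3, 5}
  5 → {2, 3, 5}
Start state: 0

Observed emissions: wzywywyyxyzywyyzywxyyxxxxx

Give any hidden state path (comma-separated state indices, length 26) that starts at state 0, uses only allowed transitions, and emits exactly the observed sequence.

0,4,2,0,2,0,3,2,1,3,4,2,0,3,3,5,2,0,1,3,3,1,1,1,1,1

  0: obs=w cand={0} pick 0 [start]
  1: obs=z cand={4,5} pick 4 [0->4 ok]
  2: obs=y cand={2,3} pick 2 [4->2 ok]
  3: obs=w cand={0} pick 0 [2->0 ok]
  4: obs=y cand={2,3} pick 2 [0->2 ok]
  5: obs=w cand={0} pick 0 [2->0 ok]
  6: obs=y cand={2,3} pick 3 [0->3 ok]
  7: obs=y cand={2,3} pick 2 [3->2 ok]
  8: obs=x cand={1} pick 1 [2->1 ok]
  9: obs=y cand={2,3} pick 3 [1->3 ok]
  10: obs=z cand={4,5} pick 4 [3->4 ok]
  11: obs=y cand={2,3} pick 2 [4->2 ok]
  12: obs=w cand={0} pick 0 [2->0 ok]
  13: obs=y cand={2,3} pick 3 [0->3 ok]
  14: obs=y cand={2,3} pick 3 [3->3 ok]
  15: obs=z cand={4,5} pick 5 [3->5 ok]
  16: obs=y cand={2,3} pick 2 [5->2 ok]
  17: obs=w cand={0} pick 0 [2->0 ok]
  18: obs=x cand={1} pick 1 [0->1 ok]
  19: obs=y cand={2,3} pick 3 [1->3 ok]
  20: obs=y cand={2,3} pick 3 [3->3 ok]
  21: obs=x cand={1} pick 1 [3->1 ok]
  22: obs=x cand={1} pick 1 [1->1 ok]
  23: obs=x cand={1} pick 1 [1->1 ok]
  24: obs=x cand={1} pick 1 [1->1 ok]
  25: obs=x cand={1} pick 1 [1->1 ok]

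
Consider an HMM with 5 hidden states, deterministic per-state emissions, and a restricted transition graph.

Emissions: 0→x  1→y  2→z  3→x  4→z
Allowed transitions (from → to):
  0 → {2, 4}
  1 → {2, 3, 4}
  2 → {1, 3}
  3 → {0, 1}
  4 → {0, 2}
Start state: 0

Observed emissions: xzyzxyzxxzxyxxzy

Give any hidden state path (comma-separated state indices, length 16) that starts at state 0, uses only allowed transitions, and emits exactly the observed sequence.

  [0] x  {0,3}  => 0  start
  [1] z  {2,4}  => 2  0->2 ok
  [2] y  {1}  => 1  2->1 ok
  [3] z  {2,4}  => 2  1->2 ok
  [4] x  {0,3}  => 3  2->3 ok
  [5] y  {1}  => 1  3->1 ok
  [6] z  {2,4}  => 2  1->2 ok
  [7] x  {0,3}  => 3  2->3 ok
  [8] x  {0,3}  => 0  3->0 ok
  [9] z  {2,4}  => 2  0->2 ok
  [10] x  {0,3}  => 3  2->3 ok
  [11] y  {1}  => 1  3->1 ok
  [12] x  {0,3}  => 3  1->3 ok
  [13] x  {0,3}  => 0  3->0 ok
  [14] z  {2,4}  => 2  0->2 ok
  [15] y  {1}  => 1  2->1 ok

0,2,1,2,3,1,2,3,0,2,3,1,3,0,2,1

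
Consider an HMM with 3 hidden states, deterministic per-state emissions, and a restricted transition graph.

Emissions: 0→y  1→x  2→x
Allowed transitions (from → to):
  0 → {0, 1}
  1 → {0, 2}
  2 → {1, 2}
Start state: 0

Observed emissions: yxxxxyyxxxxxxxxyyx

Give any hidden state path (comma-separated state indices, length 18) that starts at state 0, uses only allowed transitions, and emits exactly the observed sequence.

  [0] y  {0}  => 0  start
  [1] x  {1,2}  => 1  0->1 ok
  [2] x  {1,2}  => 2  1->2 ok
  [3] x  {1,2}  => 2  2->2 ok
  [4] x  {1,2}  => 1  2->1 ok
  [5] y  {0}  => 0  1->0 ok
  [6] y  {0}  => 0  0->0 ok
  [7] x  {1,2}  => 1  0->1 ok
  [8] x  {1,2}  => 2  1->2 ok
  [9] x  {1,2}  => 1  2->1 ok
  [10] x  {1,2}  => 2  1->2 ok
  [11] x  {1,2}  => 2  2->2 ok
  [12] x  {1,2}  => 2  2->2 ok
  [13] x  {1,2}  => 2  2->2 ok
  [14] x  {1,2}  => 1  2->1 ok
  [15] y  {0}  => 0  1->0 ok
  [16] y  {0}  => 0  0->0 ok
  [17] x  {1,2}  => 1  0->1 ok

0,1,2,2,1,0,0,1,2,1,2,2,2,2,1,0,0,1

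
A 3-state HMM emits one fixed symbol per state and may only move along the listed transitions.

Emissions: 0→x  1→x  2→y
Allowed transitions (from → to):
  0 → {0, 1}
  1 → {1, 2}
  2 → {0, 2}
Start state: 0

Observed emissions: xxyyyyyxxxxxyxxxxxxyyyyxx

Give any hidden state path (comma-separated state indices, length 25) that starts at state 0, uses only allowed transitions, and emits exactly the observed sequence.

  t0 'x' -> {0,1}, take 0 (start)
  t1 'x' -> {0,1}, take 1 (0->1 ok)
  t2 'y' -> {2}, take 2 (1->2 ok)
  t3 'y' -> {2}, take 2 (2->2 ok)
  t4 'y' -> {2}, take 2 (2->2 ok)
  t5 'y' -> {2}, take 2 (2->2 ok)
  t6 'y' -> {2}, take 2 (2->2 ok)
  t7 'x' -> {0,1}, take 0 (2->0 ok)
  t8 'x' -> {0,1}, take 1 (0->1 ok)
  t9 'x' -> {0,1}, take 1 (1->1 ok)
  t10 'x' -> {0,1}, take 1 (1->1 ok)
  t11 'x' -> {0,1}, take 1 (1->1 ok)
  t12 'y' -> {2}, take 2 (1->2 ok)
  t13 'x' -> {0,1}, take 0 (2->0 ok)
  t14 'x' -> {0,1}, take 0 (0->0 ok)
  t15 'x' -> {0,1}, take 0 (0->0 ok)
  t16 'x' -> {0,1}, take 0 (0->0 ok)
  t17 'x' -> {0,1}, take 0 (0->0 ok)
  t18 'x' -> {0,1}, take 1 (0->1 ok)
  t19 'y' -> {2}, take 2 (1->2 ok)
  t20 'y' -> {2}, take 2 (2->2 ok)
  t21 'y' -> {2}, take 2 (2->2 ok)
  t22 'y' -> {2}, take 2 (2->2 ok)
  t23 'x' -> {0,1}, take 0 (2->0 ok)
  t24 'x' -> {0,1}, take 0 (0->0 ok)

0,1,2,2,2,2,2,0,1,1,1,1,2,0,0,0,0,0,1,2,2,2,2,0,0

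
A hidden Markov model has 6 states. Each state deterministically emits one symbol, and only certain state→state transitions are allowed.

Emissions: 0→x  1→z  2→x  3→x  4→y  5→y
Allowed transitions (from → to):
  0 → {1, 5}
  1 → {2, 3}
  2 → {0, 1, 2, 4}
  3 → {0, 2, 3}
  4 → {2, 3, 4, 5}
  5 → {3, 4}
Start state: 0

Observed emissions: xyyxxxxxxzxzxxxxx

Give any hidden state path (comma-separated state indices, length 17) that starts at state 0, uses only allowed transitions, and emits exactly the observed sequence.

0,5,4,3,3,3,3,2,0,1,2,1,3,3,3,2,2

  pos 0: x in {0,2,3}, choose 0; start
  pos 1: y in {4,5}, choose 5; 0->5 ok
  pos 2: y in {4,5}, choose 4; 5->4 ok
  pos 3: x in {0,2,3}, choose 3; 4->3 ok
  pos 4: x in {0,2,3}, choose 3; 3->3 ok
  pos 5: x in {0,2,3}, choose 3; 3->3 ok
  pos 6: x in {0,2,3}, choose 3; 3->3 ok
  pos 7: x in {0,2,3}, choose 2; 3->2 ok
  pos 8: x in {0,2,3}, choose 0; 2->0 ok
  pos 9: z in {1}, choose 1; 0->1 ok
  pos 10: x in {0,2,3}, choose 2; 1->2 ok
  pos 11: z in {1}, choose 1; 2->1 ok
  pos 12: x in {0,2,3}, choose 3; 1->3 ok
  pos 13: x in {0,2,3}, choose 3; 3->3 ok
  pos 14: x in {0,2,3}, choose 3; 3->3 ok
  pos 15: x in {0,2,3}, choose 2; 3->2 ok
  pos 16: x in {0,2,3}, choose 2; 2->2 ok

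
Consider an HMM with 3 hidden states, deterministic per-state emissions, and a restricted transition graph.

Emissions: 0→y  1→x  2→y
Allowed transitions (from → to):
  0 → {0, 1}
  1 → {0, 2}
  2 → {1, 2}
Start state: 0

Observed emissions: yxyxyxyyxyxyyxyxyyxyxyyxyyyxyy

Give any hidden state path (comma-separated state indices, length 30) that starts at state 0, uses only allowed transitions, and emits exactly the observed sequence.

0,1,2,1,0,1,0,0,1,2,1,2,2,1,2,1,0,0,1,0,1,2,2,1,0,0,0,1,2,2

  pos 0: y in {0,2}, choose 0; start
  pos 1: x in {1}, choose 1; 0->1 ok
  pos 2: y in {0,2}, choose 2; 1->2 ok
  pos 3: x in {1}, choose 1; 2->1 ok
  pos 4: y in {0,2}, choose 0; 1->0 ok
  pos 5: x in {1}, choose 1; 0->1 ok
  pos 6: y in {0,2}, choose 0; 1->0 ok
  pos 7: y in {0,2}, choose 0; 0->0 ok
  pos 8: x in {1}, choose 1; 0->1 ok
  pos 9: y in {0,2}, choose 2; 1->2 ok
  pos 10: x in {1}, choose 1; 2->1 ok
  pos 11: y in {0,2}, choose 2; 1->2 ok
  pos 12: y in {0,2}, choose 2; 2->2 ok
  pos 13: x in {1}, choose 1; 2->1 ok
  pos 14: y in {0,2}, choose 2; 1->2 ok
  pos 15: x in {1}, choose 1; 2->1 ok
  pos 16: y in {0,2}, choose 0; 1->0 ok
  pos 17: y in {0,2}, choose 0; 0->0 ok
  pos 18: x in {1}, choose 1; 0->1 ok
  pos 19: y in {0,2}, choose 0; 1->0 ok
  pos 20: x in {1}, choose 1; 0->1 ok
  pos 21: y in {0,2}, choose 2; 1->2 ok
  pos 22: y in {0,2}, choose 2; 2->2 ok
  pos 23: x in {1}, choose 1; 2->1 ok
  pos 24: y in {0,2}, choose 0; 1->0 ok
  pos 25: y in {0,2}, choose 0; 0->0 ok
  pos 26: y in {0,2}, choose 0; 0->0 ok
  pos 27: x in {1}, choose 1; 0->1 ok
  pos 28: y in {0,2}, choose 2; 1->2 ok
  pos 29: y in {0,2}, choose 2; 2->2 ok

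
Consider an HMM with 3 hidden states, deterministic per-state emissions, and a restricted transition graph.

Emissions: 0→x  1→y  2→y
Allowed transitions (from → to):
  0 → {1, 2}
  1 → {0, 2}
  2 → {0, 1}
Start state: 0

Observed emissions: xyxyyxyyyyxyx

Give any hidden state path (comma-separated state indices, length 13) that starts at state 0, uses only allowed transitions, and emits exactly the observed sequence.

0,2,0,2,1,0,1,2,1,2,0,1,0

  0: obs=x cand={0} pick 0 [start]
  1: obs=y cand={1,2} pick 2 [0->2 ok]
  2: obs=x cand={0} pick 0 [2->0 ok]
  3: obs=y cand={1,2} pick 2 [0->2 ok]
  4: obs=y cand={1,2} pick 1 [2->1 ok]
  5: obs=x cand={0} pick 0 [1->0 ok]
  6: obs=y cand={1,2} pick 1 [0->1 ok]
  7: obs=y cand={1,2} pick 2 [1->2 ok]
  8: obs=y cand={1,2} pick 1 [2->1 ok]
  9: obs=y cand={1,2} pick 2 [1->2 ok]
  10: obs=x cand={0} pick 0 [2->0 ok]
  11: obs=y cand={1,2} pick 1 [0->1 ok]
  12: obs=x cand={0} pick 0 [1->0 ok]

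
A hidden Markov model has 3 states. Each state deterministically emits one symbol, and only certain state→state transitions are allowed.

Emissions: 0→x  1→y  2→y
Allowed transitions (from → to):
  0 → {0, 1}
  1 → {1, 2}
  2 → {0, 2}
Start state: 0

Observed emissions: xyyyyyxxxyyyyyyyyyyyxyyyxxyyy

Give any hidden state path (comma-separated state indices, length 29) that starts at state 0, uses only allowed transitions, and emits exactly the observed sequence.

  t0 'x' -> {0}, take 0 (start)
  t1 'y' -> {1,2}, take 1 (0->1 ok)
  t2 'y' -> {1,2}, take 1 (1->1 ok)
  t3 'y' -> {1,2}, take 1 (1->1 ok)
  t4 'y' -> {1,2}, take 1 (1->1 ok)
  t5 'y' -> {1,2}, take 2 (1->2 ok)
  t6 'x' -> {0}, take 0 (2->0 ok)
  t7 'x' -> {0}, take 0 (0->0 ok)
  t8 'x' -> {0}, take 0 (0->0 ok)
  t9 'y' -> {1,2}, take 1 (0->1 ok)
  t10 'y' -> {1,2}, take 1 (1->1 ok)
  t11 'y' -> {1,2}, take 1 (1->1 ok)
  t12 'y' -> {1,2}, take 1 (1->1 ok)
  t13 'y' -> {1,2}, take 1 (1->1 ok)
  t14 'y' -> {1,2}, take 2 (1->2 ok)
  t15 'y' -> {1,2}, take 2 (2->2 ok)
  t16 'y' -> {1,2}, take 2 (2->2 ok)
  t17 'y' -> {1,2}, take 2 (2->2 ok)
  t18 'y' -> {1,2}, take 2 (2->2 ok)
  t19 'y' -> {1,2}, take 2 (2->2 ok)
  t20 'x' -> {0}, take 0 (2->0 ok)
  t21 'y' -> {1,2}, take 1 (0->1 ok)
  t22 'y' -> {1,2}, take 1 (1->1 ok)
  t23 'y' -> {1,2}, take 2 (1->2 ok)
  t24 'x' -> {0}, take 0 (2->0 ok)
  t25 'x' -> {0}, take 0 (0->0 ok)
  t26 'y' -> {1,2}, take 1 (0->1 ok)
  t27 'y' -> {1,2}, take 2 (1->2 ok)
  t28 'y' -> {1,2}, take 2 (2->2 ok)

0,1,1,1,1,2,0,0,0,1,1,1,1,1,2,2,2,2,2,2,0,1,1,2,0,0,1,2,2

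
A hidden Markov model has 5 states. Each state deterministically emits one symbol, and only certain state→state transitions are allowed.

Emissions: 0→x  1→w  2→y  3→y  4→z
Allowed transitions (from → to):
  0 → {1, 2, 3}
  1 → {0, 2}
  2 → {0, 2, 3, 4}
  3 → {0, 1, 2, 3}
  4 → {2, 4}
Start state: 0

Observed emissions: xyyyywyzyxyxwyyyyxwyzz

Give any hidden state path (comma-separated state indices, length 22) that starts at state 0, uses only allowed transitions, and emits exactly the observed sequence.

  pos 0: x in {0}, choose 0; start
  pos 1: y in {2,3}, choose 3; 0->3 ok
  pos 2: y in {2,3}, choose 3; 3->3 ok
  pos 3: y in {2,3}, choose 3; 3->3 ok
  pos 4: y in {2,3}, choose 3; 3->3 ok
  pos 5: w in {1}, choose 1; 3->1 ok
  pos 6: y in {2,3}, choose 2; 1->2 ok
  pos 7: z in {4}, choose 4; 2->4 ok
  pos 8: y in {2,3}, choose 2; 4->2 ok
  pos 9: x in {0}, choose 0; 2->0 ok
  pos 10: y in {2,3}, choose 3; 0->3 ok
  pos 11: x in {0}, choose 0; 3->0 ok
  pos 12: w in {1}, choose 1; 0->1 ok
  pos 13: y in {2,3}, choose 2; 1->2 ok
  pos 14: y in {2,3}, choose 3; 2->3 ok
  pos 15: y in {2,3}, choose 2; 3->2 ok
  pos 16: y in {2,3}, choose 3; 2->3 ok
  pos 17: x in {0}, choose 0; 3->0 ok
  pos 18: w in {1}, choose 1; 0->1 ok
  pos 19: y in {2,3}, choose 2; 1->2 ok
  pos 20: z in {4}, choose 4; 2->4 ok
  pos 21: z in {4}, choose 4; 4->4 ok

0,3,3,3,3,1,2,4,2,0,3,0,1,2,3,2,3,0,1,2,4,4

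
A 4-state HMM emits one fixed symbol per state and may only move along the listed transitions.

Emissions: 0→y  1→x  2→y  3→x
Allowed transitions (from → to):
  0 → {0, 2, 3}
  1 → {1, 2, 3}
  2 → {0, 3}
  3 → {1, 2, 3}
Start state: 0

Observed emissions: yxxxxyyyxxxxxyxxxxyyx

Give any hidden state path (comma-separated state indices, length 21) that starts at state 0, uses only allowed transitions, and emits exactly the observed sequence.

  t0 'y' -> {0,2}, take 0 (start)
  t1 'x' -> {1,3}, take 3 (0->3 ok)
  t2 'x' -> {1,3}, take 3 (3->3 ok)
  t3 'x' -> {1,3}, take 1 (3->1 ok)
  t4 'x' -> {1,3}, take 1 (1->1 ok)
  t5 'y' -> {0,2}, take 2 (1->2 ok)
  t6 'y' -> {0,2}, take 0 (2->0 ok)
  t7 'y' -> {0,2}, take 0 (0->0 ok)
  t8 'x' -> {1,3}, take 3 (0->3 ok)
  t9 'x' -> {1,3}, take 1 (3->1 ok)
  t10 'x' -> {1,3}, take 1 (1->1 ok)
  t11 'x' -> {1,3}, take 3 (1->3 ok)
  t12 'x' -> {1,3}, take 3 (3->3 ok)
  t13 'y' -> {0,2}, take 2 (3->2 ok)
  t14 'x' -> {1,3}, take 3 (2->3 ok)
  t15 'x' -> {1,3}, take 1 (3->1 ok)
  t16 'x' -> {1,3}, take 1 (1->1 ok)
  t17 'x' -> {1,3}, take 1 (1->1 ok)
  t18 'y' -> {0,2}, take 2 (1->2 ok)
  t19 'y' -> {0,2}, take 0 (2->0 ok)
  t20 'x' -> {1,3}, take 3 (0->3 ok)

0,3,3,1,1,2,0,0,3,1,1,3,3,2,3,1,1,1,2,0,3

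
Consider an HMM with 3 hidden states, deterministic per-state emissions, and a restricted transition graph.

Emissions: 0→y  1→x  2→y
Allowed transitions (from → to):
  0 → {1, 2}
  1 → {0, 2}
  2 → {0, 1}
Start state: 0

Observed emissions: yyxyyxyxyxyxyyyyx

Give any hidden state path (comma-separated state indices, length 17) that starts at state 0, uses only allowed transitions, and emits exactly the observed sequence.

  t0 'y' -> {0,2}, take 0 (start)
  t1 'y' -> {0,2}, take 2 (0->2 ok)
  t2 'x' -> {1}, take 1 (2->1 ok)
  t3 'y' -> {0,2}, take 0 (1->0 ok)
  t4 'y' -> {0,2}, take 2 (0->2 ok)
  t5 'x' -> {1}, take 1 (2->1 ok)
  t6 'y' -> {0,2}, take 0 (1->0 ok)
  t7 'x' -> {1}, take 1 (0->1 ok)
  t8 'y' -> {0,2}, take 2 (1->2 ok)
  t9 'x' -> {1}, take 1 (2->1 ok)
  t10 'y' -> {0,2}, take 0 (1->0 ok)
  t11 'x' -> {1}, take 1 (0->1 ok)
  t12 'y' -> {0,2}, take 2 (1->2 ok)
  t13 'y' -> {0,2}, take 0 (2->0 ok)
  t14 'y' -> {0,2}, take 2 (0->2 ok)
  t15 'y' -> {0,2}, take 0 (2->0 ok)
  t16 'x' -> {1}, take 1 (0->1 ok)

0,2,1,0,2,1,0,1,2,1,0,1,2,0,2,0,1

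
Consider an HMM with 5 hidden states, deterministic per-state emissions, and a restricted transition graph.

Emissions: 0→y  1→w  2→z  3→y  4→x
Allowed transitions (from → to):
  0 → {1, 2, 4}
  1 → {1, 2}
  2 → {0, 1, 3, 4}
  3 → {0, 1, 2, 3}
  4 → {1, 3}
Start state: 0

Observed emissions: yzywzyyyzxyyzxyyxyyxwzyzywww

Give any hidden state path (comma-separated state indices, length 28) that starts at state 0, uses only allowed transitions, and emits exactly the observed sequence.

0,2,0,1,2,3,3,0,2,4,3,3,2,4,3,0,4,3,0,4,1,2,0,2,3,1,1,1

  0: obs=y cand={0,3} pick 0 [start]
  1: obs=z cand={2} pick 2 [0->2 ok]
  2: obs=y cand={0,3} pick 0 [2->0 ok]
  3: obs=w cand={1} pick 1 [0->1 ok]
  4: obs=z cand={2} pick 2 [1->2 ok]
  5: obs=y cand={0,3} pick 3 [2->3 ok]
  6: obs=y cand={0,3} pick 3 [3->3 ok]
  7: obs=y cand={0,3} pick 0 [3->0 ok]
  8: obs=z cand={2} pick 2 [0->2 ok]
  9: obs=x cand={4} pick 4 [2->4 ok]
  10: obs=y cand={0,3} pick 3 [4->3 ok]
  11: obs=y cand={0,3} pick 3 [3->3 ok]
  12: obs=z cand={2} pick 2 [3->2 ok]
  13: obs=x cand={4} pick 4 [2->4 ok]
  14: obs=y cand={0,3} pick 3 [4->3 ok]
  15: obs=y cand={0,3} pick 0 [3->0 ok]
  16: obs=x cand={4} pick 4 [0->4 ok]
  17: obs=y cand={0,3} pick 3 [4->3 ok]
  18: obs=y cand={0,3} pick 0 [3->0 ok]
  19: obs=x cand={4} pick 4 [0->4 ok]
  20: obs=w cand={1} pick 1 [4->1 ok]
  21: obs=z cand={2} pick 2 [1->2 ok]
  22: obs=y cand={0,3} pick 0 [2->0 ok]
  23: obs=z cand={2} pick 2 [0->2 ok]
  24: obs=y cand={0,3} pick 3 [2->3 ok]
  25: obs=w cand={1} pick 1 [3->1 ok]
  26: obs=w cand={1} pick 1 [1->1 ok]
  27: obs=w cand={1} pick 1 [1->1 ok]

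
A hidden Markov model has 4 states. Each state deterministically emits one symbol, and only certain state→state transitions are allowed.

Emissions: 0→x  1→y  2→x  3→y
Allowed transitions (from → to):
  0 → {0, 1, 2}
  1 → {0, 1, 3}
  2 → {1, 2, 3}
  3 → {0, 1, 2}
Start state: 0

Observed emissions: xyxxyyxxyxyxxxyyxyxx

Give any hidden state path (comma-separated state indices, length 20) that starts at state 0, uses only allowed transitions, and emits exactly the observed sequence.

0,1,0,2,3,1,0,0,1,0,1,0,0,2,3,1,0,1,0,0

  [0] x  {0,2}  => 0  start
  [1] y  {1,3}  => 1  0->1 ok
  [2] x  {0,2}  => 0  1->0 ok
  [3] x  {0,2}  => 2  0->2 ok
  [4] y  {1,3}  => 3  2->3 ok
  [5] y  {1,3}  => 1  3->1 ok
  [6] x  {0,2}  => 0  1->0 ok
  [7] x  {0,2}  => 0  0->0 ok
  [8] y  {1,3}  => 1  0->1 ok
  [9] x  {0,2}  => 0  1->0 ok
  [10] y  {1,3}  => 1  0->1 ok
  [11] x  {0,2}  => 0  1->0 ok
  [12] x  {0,2}  => 0  0->0 ok
  [13] x  {0,2}  => 2  0->2 ok
  [14] y  {1,3}  => 3  2->3 ok
  [15] y  {1,3}  => 1  3->1 ok
  [16] x  {0,2}  => 0  1->0 ok
  [17] y  {1,3}  => 1  0->1 ok
  [18] x  {0,2}  => 0  1->0 ok
  [19] x  {0,2}  => 0  0->0 ok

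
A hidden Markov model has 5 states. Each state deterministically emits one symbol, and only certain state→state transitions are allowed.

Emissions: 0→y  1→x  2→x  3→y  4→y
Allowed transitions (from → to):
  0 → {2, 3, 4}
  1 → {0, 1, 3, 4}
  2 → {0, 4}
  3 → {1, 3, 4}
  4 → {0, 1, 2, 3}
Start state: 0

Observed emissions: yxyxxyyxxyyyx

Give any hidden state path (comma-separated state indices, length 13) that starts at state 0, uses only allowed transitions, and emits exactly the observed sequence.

0,2,4,1,1,0,3,1,1,4,3,4,2

  0: obs=y cand={0,3,4} pick 0 [start]
  1: obs=x cand={1,2} pick 2 [0->2 ok]
  2: obs=y cand={0,3,4} pick 4 [2->4 ok]
  3: obs=x cand={1,2} pick 1 [4->1 ok]
  4: obs=x cand={1,2} pick 1 [1->1 ok]
  5: obs=y cand={0,3,4} pick 0 [1->0 ok]
  6: obs=y cand={0,3,4} pick 3 [0->3 ok]
  7: obs=x cand={1,2} pick 1 [3->1 ok]
  8: obs=x cand={1,2} pick 1 [1->1 ok]
  9: obs=y cand={0,3,4} pick 4 [1->4 ok]
  10: obs=y cand={0,3,4} pick 3 [4->3 ok]
  11: obs=y cand={0,3,4} pick 4 [3->4 ok]
  12: obs=x cand={1,2} pick 2 [4->2 ok]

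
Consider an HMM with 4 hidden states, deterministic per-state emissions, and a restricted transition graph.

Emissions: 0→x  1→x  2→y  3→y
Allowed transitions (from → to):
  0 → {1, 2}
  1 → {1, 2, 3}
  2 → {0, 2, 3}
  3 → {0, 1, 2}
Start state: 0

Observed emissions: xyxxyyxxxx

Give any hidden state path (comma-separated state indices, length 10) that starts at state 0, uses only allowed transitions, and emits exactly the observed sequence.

  t0 'x' -> {0,1}, take 0 (start)
  t1 'y' -> {2,3}, take 2 (0->2 ok)
  t2 'x' -> {0,1}, take 0 (2->0 ok)
  t3 'x' -> {0,1}, take 1 (0->1 ok)
  t4 'y' -> {2,3}, take 2 (1->2 ok)
  t5 'y' -> {2,3}, take 3 (2->3 ok)
  t6 'x' -> {0,1}, take 0 (3->0 ok)
  t7 'x' -> {0,1}, take 1 (0->1 ok)
  t8 'x' -> {0,1}, take 1 (1->1 ok)
  t9 'x' -> {0,1}, take 1 (1->1 ok)

0,2,0,1,2,3,0,1,1,1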